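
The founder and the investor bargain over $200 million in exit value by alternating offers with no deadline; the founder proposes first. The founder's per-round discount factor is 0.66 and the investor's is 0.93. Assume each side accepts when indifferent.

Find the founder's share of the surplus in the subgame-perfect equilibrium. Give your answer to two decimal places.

36.25

When the founder proposes, the investor accepts any offer worth at least 0.93 times what the investor would get by proposing next round; and vice versa.
This gives x = 200 − 0.93y and y = 200 − 0.66x, where x and y are each side's share when it proposes.
Hence (1 − 0.93·0.66)x = 200(1 − 0.93), i.e. 0.3862·x = 14.
x ≈ 36.2506; the investor's share is 200 − x ≈ 163.7494.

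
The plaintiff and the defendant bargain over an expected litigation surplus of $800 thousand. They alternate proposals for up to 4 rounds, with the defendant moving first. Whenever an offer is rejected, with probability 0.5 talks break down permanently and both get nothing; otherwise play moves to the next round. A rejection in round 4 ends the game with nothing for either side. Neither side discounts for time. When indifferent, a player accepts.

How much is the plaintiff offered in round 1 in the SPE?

300

Round 4 (the plaintiff proposes): rejection yields 0 for the defendant; the plaintiff offers 0 and keeps 800.
Round 3 (the defendant proposes): rejecting gives the plaintiff an expected 0.5 × 800 = 400. The defendant offers 400 and keeps 800 − 400 = 400.
Round 2 (the plaintiff proposes): rejecting gives the defendant an expected 0.5 × 400 = 200; the plaintiff offers that and keeps 600.
Round 1 (the defendant proposes): rejecting gives the plaintiff an expected 0.5 × 600 = 300; the defendant offers that and keeps 500.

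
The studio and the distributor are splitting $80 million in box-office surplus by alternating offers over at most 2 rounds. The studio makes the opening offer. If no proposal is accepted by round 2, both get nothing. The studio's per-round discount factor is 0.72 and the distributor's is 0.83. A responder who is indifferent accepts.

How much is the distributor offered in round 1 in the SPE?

Round 2 (the distributor proposes): rejection yields 0 for the studio; the distributor offers 0 and keeps 80.
Round 1 (the studio proposes): the distributor can get 80 next round, worth 0.83 × 80 = 66.4 now, so the studio offers 66.4, keeping 13.6.

66.4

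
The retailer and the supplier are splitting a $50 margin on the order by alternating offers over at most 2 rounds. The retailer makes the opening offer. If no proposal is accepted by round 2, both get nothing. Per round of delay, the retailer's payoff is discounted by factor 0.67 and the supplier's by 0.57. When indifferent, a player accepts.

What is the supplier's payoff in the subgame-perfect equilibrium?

Round 2 (the supplier proposes): rejection yields 0 for the retailer; the supplier offers 0 and keeps 50.
Round 1 (the retailer proposes): the supplier can get 50 next round, worth 0.57 × 50 = 28.5 now, so the retailer offers 28.5, keeping 21.5.

28.5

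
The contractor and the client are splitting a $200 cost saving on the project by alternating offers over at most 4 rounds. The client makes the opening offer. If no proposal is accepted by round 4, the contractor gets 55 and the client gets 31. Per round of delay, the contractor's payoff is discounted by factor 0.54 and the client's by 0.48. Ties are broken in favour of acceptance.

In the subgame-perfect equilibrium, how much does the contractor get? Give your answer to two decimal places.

Round 4 (the contractor proposes): the client gets 31 if talks fail, so the contractor offers 31 and keeps 169.
Round 3 (the client proposes): the contractor can get 169 next round, worth 0.54 × 169 = 91.26 now; the client offers that and keeps 108.74.
Round 2 (the contractor proposes): the client can get 108.74 next round, worth 0.48 × 108.74 = 52.1952 now, so the contractor offers 52.1952, keeping 147.8048.
Round 1 (the client proposes): the contractor can get 147.8048 next round, worth 0.54 × 147.8048 = 79.814592 now. The client offers 79.814592 and keeps 200 − 79.814592 = 120.185408.

79.81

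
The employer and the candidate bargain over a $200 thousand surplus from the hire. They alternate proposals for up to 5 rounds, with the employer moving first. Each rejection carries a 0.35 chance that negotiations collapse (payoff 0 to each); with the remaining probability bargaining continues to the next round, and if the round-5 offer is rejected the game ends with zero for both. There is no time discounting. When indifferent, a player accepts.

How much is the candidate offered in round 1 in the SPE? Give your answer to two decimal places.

Round 5 (the employer proposes): rejection yields 0 for the candidate; the employer offers 0 and keeps 200.
Round 4 (the candidate proposes): rejecting gives the employer an expected 0.65 × 200 = 130, so the candidate offers 130, keeping 70.
Round 3 (the employer proposes): rejecting gives the candidate an expected 0.65 × 70 = 45.5; the employer offers that and keeps 154.5.
Round 2 (the candidate proposes): rejecting gives the employer an expected 0.65 × 154.5 = 100.425. The candidate offers 100.425 and keeps 200 − 100.425 = 99.575.
Round 1 (the employer proposes): rejecting gives the candidate an expected 0.65 × 99.575 = 64.72375; the employer offers that and keeps 135.27625.

64.72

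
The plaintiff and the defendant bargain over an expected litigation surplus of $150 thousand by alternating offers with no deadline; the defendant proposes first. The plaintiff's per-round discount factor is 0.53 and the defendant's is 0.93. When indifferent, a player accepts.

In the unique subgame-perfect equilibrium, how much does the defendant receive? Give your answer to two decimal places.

139.03

When the defendant proposes, the plaintiff accepts any offer worth at least 0.53 times what the plaintiff would get by proposing next round; and vice versa.
This gives x = 150 − 0.53y and y = 150 − 0.93x, where x and y are each side's share when it proposes.
Hence (1 − 0.53·0.93)x = 150(1 − 0.53), i.e. 0.5071·x = 70.5.
x ≈ 139.0258; the plaintiff's share is 150 − x ≈ 10.9742.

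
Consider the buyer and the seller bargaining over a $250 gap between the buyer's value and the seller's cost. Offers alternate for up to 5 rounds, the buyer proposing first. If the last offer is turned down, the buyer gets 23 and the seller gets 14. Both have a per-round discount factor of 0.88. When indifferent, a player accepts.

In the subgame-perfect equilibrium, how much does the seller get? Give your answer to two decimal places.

Round 5 (the buyer proposes): the seller gets 14 if talks fail, so the buyer offers 14 and keeps 236.
Round 4 (the seller proposes): the buyer can get 236 next round, worth 0.88 × 236 = 207.68 now; the seller offers that and keeps 42.32.
Round 3 (the buyer proposes): the seller can get 42.32 next round, worth 0.88 × 42.32 = 37.2416 now; the buyer offers that and keeps 212.7584.
Round 2 (the seller proposes): the buyer can get 212.7584 next round, worth 0.88 × 212.7584 = 187.227392 now, so the seller offers 187.227392, keeping 62.772608.
Round 1 (the buyer proposes): the seller can get 62.772608 next round, worth 0.88 × 62.772608 = 55.23989504 now, so the buyer offers 55.23989504, keeping 194.76010496.

55.24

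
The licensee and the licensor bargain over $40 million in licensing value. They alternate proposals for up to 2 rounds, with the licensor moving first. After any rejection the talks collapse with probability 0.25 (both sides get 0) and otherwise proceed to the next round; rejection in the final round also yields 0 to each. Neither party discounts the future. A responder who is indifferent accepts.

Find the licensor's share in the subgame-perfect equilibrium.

10

Round 2 (the licensee proposes): the licensor will accept anything ≥ 0, so the licensee offers 0 and keeps 40.
Round 1 (the licensor proposes): rejecting gives the licensee an expected 0.75 × 40 = 30, so the licensor offers 30, keeping 10.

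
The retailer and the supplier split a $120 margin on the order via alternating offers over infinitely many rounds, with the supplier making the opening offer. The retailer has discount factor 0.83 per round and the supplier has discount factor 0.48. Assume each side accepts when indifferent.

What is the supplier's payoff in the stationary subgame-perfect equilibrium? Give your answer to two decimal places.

33.91

In a stationary SPE each proposer offers the other exactly their discounted continuation value.
If the supplier keeps x when proposing and the retailer keeps y when proposing, then x = 120 − 0.83y and y = 120 − 0.48x.
Solving: x = 120(1 − 0.83) / (1 − 0.48·0.83) = 20.4 / 0.6016 ≈ 33.9096.
The retailer gets 120 − 33.9096 ≈ 86.0904.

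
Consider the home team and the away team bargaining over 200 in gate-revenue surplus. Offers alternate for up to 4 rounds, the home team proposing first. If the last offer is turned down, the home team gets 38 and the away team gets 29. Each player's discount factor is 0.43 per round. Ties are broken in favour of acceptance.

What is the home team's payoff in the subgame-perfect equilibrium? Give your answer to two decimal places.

Round 4 (the away team proposes): the home team gets 38 if talks fail, so the away team offers 38 and keeps 162.
Round 3 (the home team proposes): the away team can get 162 next round, worth 0.43 × 162 = 69.66 now. The home team offers 69.66 and keeps 200 − 69.66 = 130.34.
Round 2 (the away team proposes): the home team can get 130.34 next round, worth 0.43 × 130.34 = 56.0462 now, so the away team offers 56.0462, keeping 143.9538.
Round 1 (the home team proposes): the away team can get 143.9538 next round, worth 0.43 × 143.9538 = 61.900134 now. The home team offers 61.900134 and keeps 200 − 61.900134 = 138.099866.

138.10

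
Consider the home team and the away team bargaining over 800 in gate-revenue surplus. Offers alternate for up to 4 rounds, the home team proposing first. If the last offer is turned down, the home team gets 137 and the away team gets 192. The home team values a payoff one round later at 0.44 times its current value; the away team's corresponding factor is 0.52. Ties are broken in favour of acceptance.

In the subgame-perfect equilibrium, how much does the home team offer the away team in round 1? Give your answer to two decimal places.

311.84

Round 4 (the away team proposes): the home team gets 137 if talks fail, so the away team offers 137 and keeps 663.
Round 3 (the home team proposes): the away team can get 663 next round, worth 0.52 × 663 = 344.76 now; the home team offers that and keeps 455.24.
Round 2 (the away team proposes): the home team can get 455.24 next round, worth 0.44 × 455.24 = 200.3056 now. The away team offers 200.3056 and keeps 800 − 200.3056 = 599.6944.
Round 1 (the home team proposes): the away team can get 599.6944 next round, worth 0.52 × 599.6944 = 311.841088 now; the home team offers that and keeps 488.158912.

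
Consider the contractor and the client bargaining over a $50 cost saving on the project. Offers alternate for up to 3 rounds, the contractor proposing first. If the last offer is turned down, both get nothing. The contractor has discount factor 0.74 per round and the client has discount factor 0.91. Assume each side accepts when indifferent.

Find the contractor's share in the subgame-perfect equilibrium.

38.17

Round 3 (the contractor proposes): the client will accept anything ≥ 0, so the contractor offers 0 and keeps 50.
Round 2 (the client proposes): the contractor can get 50 next round, worth 0.74 × 50 = 37 now, so the client offers 37, keeping 13.
Round 1 (the contractor proposes): the client can get 13 next round, worth 0.91 × 13 = 11.83 now. The contractor offers 11.83 and keeps 50 − 11.83 = 38.17.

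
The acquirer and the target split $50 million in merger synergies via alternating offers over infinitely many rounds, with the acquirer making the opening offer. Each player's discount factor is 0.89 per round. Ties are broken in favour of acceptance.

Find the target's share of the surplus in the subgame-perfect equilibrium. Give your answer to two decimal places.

Let x be the acquirer's share when the acquirer proposes and y be the target's share when the target proposes.
The target accepts iff offered ≥ 0.89·y, so x = 50 − 0.89y. Symmetrically y = 50 − 0.89x.
Substituting: x = 50 − 0.89(50 − 0.89x), giving x(1 − 0.89·0.89) = 50(1 − 0.89).
So x = 50 × 0.11 / 0.2079 ≈ 26.4550, and the target receives 50 − x ≈ 23.5450.

23.54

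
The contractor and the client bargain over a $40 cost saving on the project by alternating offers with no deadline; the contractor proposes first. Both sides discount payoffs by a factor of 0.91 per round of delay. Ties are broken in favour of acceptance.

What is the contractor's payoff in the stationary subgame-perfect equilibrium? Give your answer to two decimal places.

Let x be the contractor's share when the contractor proposes and y be the client's share when the client proposes.
The client accepts iff offered ≥ 0.91·y, so x = 40 − 0.91y. Symmetrically y = 40 − 0.91x.
Substituting: x = 40 − 0.91(40 − 0.91x), giving x(1 − 0.91·0.91) = 40(1 − 0.91).
So x = 40 × 0.09 / 0.1719 ≈ 20.9424, and the client receives 40 − x ≈ 19.0576.

20.94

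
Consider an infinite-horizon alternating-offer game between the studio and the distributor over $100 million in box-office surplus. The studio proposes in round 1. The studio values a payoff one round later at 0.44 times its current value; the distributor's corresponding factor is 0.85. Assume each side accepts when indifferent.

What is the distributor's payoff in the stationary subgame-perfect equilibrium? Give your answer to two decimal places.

76.04

When the studio proposes, the distributor accepts any offer worth at least 0.85 times what the distributor would get by proposing next round; and vice versa.
This gives x = 100 − 0.85y and y = 100 − 0.44x, where x and y are each side's share when it proposes.
Hence (1 − 0.85·0.44)x = 100(1 − 0.85), i.e. 0.626·x = 15.
x ≈ 23.9617; the distributor's share is 100 − x ≈ 76.0383.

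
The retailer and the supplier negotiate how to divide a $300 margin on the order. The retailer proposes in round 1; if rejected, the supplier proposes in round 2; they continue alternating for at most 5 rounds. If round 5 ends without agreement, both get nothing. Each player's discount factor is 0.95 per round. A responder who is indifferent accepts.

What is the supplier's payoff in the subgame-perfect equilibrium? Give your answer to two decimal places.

27.11

Solve by backward induction from round 5.
Round 5 (the retailer proposes): rejection yields 0 for the supplier; the retailer offers 0 and keeps 300.
Round 4 (the supplier proposes): the retailer can get 300 next round, worth 0.95 × 300 = 285 now, so the supplier offers 285, keeping 15.
Round 3 (the retailer proposes): the supplier can get 15 next round, worth 0.95 × 15 = 14.25 now, so the retailer offers 14.25, keeping 285.75.
Round 2 (the supplier proposes): the retailer can get 285.75 next round, worth 0.95 × 285.75 = 271.4625 now. The supplier offers 271.4625 and keeps 300 − 271.4625 = 28.5375.
Round 1 (the retailer proposes): the supplier can get 28.5375 next round, worth 0.95 × 28.5375 = 27.110625 now; the retailer offers that and keeps 272.889375.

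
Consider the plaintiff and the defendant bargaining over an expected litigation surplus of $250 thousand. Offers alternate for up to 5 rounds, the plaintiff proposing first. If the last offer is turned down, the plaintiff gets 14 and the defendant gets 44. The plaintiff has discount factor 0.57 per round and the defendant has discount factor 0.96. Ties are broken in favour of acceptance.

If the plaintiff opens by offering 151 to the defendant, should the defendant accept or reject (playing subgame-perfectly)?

Reject

Work out the defendant's continuation value if the offer is rejected.
Round 5 (the plaintiff proposes): the defendant gets 44 if talks fail, so the plaintiff offers 44 and keeps 206.
Round 4 (the defendant proposes): the plaintiff can get 206 next round, worth 0.57 × 206 = 117.42 now. The defendant offers 117.42 and keeps 250 − 117.42 = 132.58.
Round 3 (the plaintiff proposes): the defendant can get 132.58 next round, worth 0.96 × 132.58 = 127.2768 now, so the plaintiff offers 127.2768, keeping 122.7232.
Round 2 (the defendant proposes): the plaintiff can get 122.7232 next round, worth 0.57 × 122.7232 = 69.952224 now. The defendant offers 69.952224 and keeps 250 − 69.952224 = 180.047776.
So by rejecting in round 1, the defendant gets 180.047776 next round, worth 0.96 × 180.047776 = 172.84586496 now.
Offer 151 < 172.84586496, so the defendant rejects.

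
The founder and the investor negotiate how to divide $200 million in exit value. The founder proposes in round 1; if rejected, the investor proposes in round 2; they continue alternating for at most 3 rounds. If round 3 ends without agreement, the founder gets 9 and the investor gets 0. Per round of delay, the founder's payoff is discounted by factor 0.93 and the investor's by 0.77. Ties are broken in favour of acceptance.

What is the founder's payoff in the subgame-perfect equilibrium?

Solve by backward induction from round 3.
Round 3 (the founder proposes): the investor will accept anything ≥ 0, so the founder offers 0 and keeps 200.
Round 2 (the investor proposes): the founder can get 200 next round, worth 0.93 × 200 = 186 now. The investor offers 186 and keeps 200 − 186 = 14.
Round 1 (the founder proposes): the investor can get 14 next round, worth 0.77 × 14 = 10.78 now; the founder offers that and keeps 189.22.

189.22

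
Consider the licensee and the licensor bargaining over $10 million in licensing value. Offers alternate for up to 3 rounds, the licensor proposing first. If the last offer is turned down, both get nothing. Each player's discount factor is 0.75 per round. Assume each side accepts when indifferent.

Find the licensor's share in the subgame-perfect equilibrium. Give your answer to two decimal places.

Round 3 (the licensor proposes): the licensee will accept anything ≥ 0, so the licensor offers 0 and keeps 10.
Round 2 (the licensee proposes): the licensor can get 10 next round, worth 0.75 × 10 = 7.5 now; the licensee offers that and keeps 2.5.
Round 1 (the licensor proposes): the licensee can get 2.5 next round, worth 0.75 × 2.5 = 1.875 now; the licensor offers that and keeps 8.125.

8.13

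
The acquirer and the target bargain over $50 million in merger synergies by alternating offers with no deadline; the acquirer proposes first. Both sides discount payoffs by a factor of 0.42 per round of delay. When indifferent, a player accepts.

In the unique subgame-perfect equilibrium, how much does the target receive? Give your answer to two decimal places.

In a stationary SPE each proposer offers the other exactly their discounted continuation value.
If the acquirer keeps x when proposing and the target keeps y when proposing, then x = 50 − 0.42y and y = 50 − 0.42x.
Solving: x = 50(1 − 0.42) / (1 − 0.42·0.42) = 29 / 0.8236 ≈ 35.2113.
The target gets 50 − 35.2113 ≈ 14.7887.

14.79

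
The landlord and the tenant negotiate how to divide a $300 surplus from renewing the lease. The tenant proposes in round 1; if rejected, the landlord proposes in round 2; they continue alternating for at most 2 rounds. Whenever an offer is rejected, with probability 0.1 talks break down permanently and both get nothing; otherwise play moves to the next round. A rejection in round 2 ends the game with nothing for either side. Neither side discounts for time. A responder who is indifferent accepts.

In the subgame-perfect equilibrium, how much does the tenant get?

By backward induction:
Round 2 (the landlord proposes): the tenant will accept anything ≥ 0, so the landlord offers 0 and keeps 300.
Round 1 (the tenant proposes): rejecting gives the landlord an expected 0.9 × 300 = 270. The tenant offers 270 and keeps 300 − 270 = 30.

30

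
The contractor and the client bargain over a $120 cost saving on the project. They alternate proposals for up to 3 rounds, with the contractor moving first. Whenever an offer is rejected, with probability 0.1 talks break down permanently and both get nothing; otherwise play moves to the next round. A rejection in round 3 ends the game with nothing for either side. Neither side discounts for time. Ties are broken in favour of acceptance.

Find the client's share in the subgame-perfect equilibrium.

10.8

Round 3 (the contractor proposes): the client will accept anything ≥ 0, so the contractor offers 0 and keeps 120.
Round 2 (the client proposes): rejecting gives the contractor an expected 0.9 × 120 = 108. The client offers 108 and keeps 120 − 108 = 12.
Round 1 (the contractor proposes): rejecting gives the client an expected 0.9 × 12 = 10.8; the contractor offers that and keeps 109.2.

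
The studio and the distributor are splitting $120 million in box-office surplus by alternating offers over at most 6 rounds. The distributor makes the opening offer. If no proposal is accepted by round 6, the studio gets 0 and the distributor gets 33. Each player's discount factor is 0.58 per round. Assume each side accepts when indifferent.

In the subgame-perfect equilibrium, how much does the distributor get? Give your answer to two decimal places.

Round 6 (the studio proposes): the distributor gets 33 if talks fail, so the studio offers 33 and keeps 87.
Round 5 (the distributor proposes): the studio can get 87 next round, worth 0.58 × 87 = 50.46 now. The distributor offers 50.46 and keeps 120 − 50.46 = 69.54.
Round 4 (the studio proposes): the distributor can get 69.54 next round, worth 0.58 × 69.54 = 40.3332 now, so the studio offers 40.3332, keeping 79.6668.
Round 3 (the distributor proposes): the studio can get 79.6668 next round, worth 0.58 × 79.6668 = 46.206744 now. The distributor offers 46.206744 and keeps 120 − 46.206744 = 73.793256.
Round 2 (the studio proposes): the distributor can get 73.793256 next round, worth 0.58 × 73.793256 = 42.80008848 now. The studio offers 42.80008848 and keeps 120 − 42.80008848 = 77.19991152.
Round 1 (the distributor proposes): the studio can get 77.19991152 next round, worth 0.58 × 77.19991152 = 44.7759486816 now; the distributor offers that and keeps 75.2240513184.

75.22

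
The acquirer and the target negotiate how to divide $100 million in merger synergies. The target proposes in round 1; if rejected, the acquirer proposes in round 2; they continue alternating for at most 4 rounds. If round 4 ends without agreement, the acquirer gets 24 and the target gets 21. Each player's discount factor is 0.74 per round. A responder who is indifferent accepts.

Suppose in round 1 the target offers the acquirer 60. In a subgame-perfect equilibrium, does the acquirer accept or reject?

Accept

Round 4 (the acquirer proposes): the target gets 21 if talks fail, so the acquirer offers 21 and keeps 79.
Round 3 (the target proposes): the acquirer can get 79 next round, worth 0.74 × 79 = 58.46 now, so the target offers 58.46, keeping 41.54.
Round 2 (the acquirer proposes): the target can get 41.54 next round, worth 0.74 × 41.54 = 30.7396 now; the acquirer offers that and keeps 69.2604.
So by rejecting in round 1, the acquirer gets 69.2604 next round, worth 0.74 × 69.2604 = 51.252696 now.
Offer 60 ≥ 51.252696, so the acquirer accepts.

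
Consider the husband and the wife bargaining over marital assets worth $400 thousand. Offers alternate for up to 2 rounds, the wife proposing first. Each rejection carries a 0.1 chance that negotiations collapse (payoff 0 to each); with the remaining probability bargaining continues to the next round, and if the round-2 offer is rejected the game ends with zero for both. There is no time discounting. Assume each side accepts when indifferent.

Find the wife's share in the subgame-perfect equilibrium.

Round 2 (the husband proposes): rejection yields 0 for the wife; the husband offers 0 and keeps 400.
Round 1 (the wife proposes): rejecting gives the husband an expected 0.9 × 400 = 360, so the wife offers 360, keeping 40.

40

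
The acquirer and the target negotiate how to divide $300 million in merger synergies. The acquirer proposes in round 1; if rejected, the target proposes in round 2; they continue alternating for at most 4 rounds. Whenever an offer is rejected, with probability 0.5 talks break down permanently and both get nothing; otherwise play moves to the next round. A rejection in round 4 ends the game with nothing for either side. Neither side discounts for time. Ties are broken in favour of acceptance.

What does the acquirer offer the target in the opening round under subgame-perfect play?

112.5

Round 4 (the target proposes): the acquirer will accept anything ≥ 0, so the target offers 0 and keeps 300.
Round 3 (the acquirer proposes): rejecting gives the target an expected 0.5 × 300 = 150; the acquirer offers that and keeps 150.
Round 2 (the target proposes): rejecting gives the acquirer an expected 0.5 × 150 = 75; the target offers that and keeps 225.
Round 1 (the acquirer proposes): rejecting gives the target an expected 0.5 × 225 = 112.5. The acquirer offers 112.5 and keeps 300 − 112.5 = 187.5.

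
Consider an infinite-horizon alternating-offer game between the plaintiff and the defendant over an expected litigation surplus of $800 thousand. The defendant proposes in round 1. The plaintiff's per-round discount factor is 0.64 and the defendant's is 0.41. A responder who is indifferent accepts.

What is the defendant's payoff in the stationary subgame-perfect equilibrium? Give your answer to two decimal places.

390.46

In a stationary SPE each proposer offers the other exactly their discounted continuation value.
If the defendant keeps x when proposing and the plaintiff keeps y when proposing, then x = 800 − 0.64y and y = 800 − 0.41x.
Solving: x = 800(1 − 0.64) / (1 − 0.41·0.64) = 288 / 0.7376 ≈ 390.4555.
The plaintiff gets 800 − 390.4555 ≈ 409.5445.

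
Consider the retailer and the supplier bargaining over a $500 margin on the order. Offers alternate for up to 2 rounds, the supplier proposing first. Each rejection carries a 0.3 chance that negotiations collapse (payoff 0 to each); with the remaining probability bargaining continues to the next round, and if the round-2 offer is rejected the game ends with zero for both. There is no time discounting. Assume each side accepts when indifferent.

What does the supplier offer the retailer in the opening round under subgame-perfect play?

350

By backward induction:
Round 2 (the retailer proposes): the supplier will accept anything ≥ 0, so the retailer offers 0 and keeps 500.
Round 1 (the supplier proposes): rejecting gives the retailer an expected 0.7 × 500 = 350. The supplier offers 350 and keeps 500 − 350 = 150.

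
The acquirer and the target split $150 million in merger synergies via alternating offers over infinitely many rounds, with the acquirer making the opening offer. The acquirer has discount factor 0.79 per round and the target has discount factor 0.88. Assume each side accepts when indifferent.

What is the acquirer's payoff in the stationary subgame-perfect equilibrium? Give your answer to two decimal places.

When the acquirer proposes, the target accepts any offer worth at least 0.88 times what the target would get by proposing next round; and vice versa.
This gives x = 150 − 0.88y and y = 150 − 0.79x, where x and y are each side's share when it proposes.
Hence (1 − 0.88·0.79)x = 150(1 − 0.88), i.e. 0.3048·x = 18.
x ≈ 59.0551; the target's share is 150 − x ≈ 90.9449.

59.06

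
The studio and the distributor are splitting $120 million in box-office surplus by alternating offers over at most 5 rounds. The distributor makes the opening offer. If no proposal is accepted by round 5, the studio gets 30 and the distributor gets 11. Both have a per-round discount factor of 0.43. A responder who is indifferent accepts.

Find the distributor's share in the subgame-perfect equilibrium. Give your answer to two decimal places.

84.12

Round 5 (the distributor proposes): the studio gets 30 if talks fail, so the distributor offers 30 and keeps 90.
Round 4 (the studio proposes): the distributor can get 90 next round, worth 0.43 × 90 = 38.7 now, so the studio offers 38.7, keeping 81.3.
Round 3 (the distributor proposes): the studio can get 81.3 next round, worth 0.43 × 81.3 = 34.959 now. The distributor offers 34.959 and keeps 120 − 34.959 = 85.041.
Round 2 (the studio proposes): the distributor can get 85.041 next round, worth 0.43 × 85.041 = 36.56763 now; the studio offers that and keeps 83.43237.
Round 1 (the distributor proposes): the studio can get 83.43237 next round, worth 0.43 × 83.43237 = 35.8759191 now. The distributor offers 35.8759191 and keeps 120 − 35.8759191 = 84.1240809.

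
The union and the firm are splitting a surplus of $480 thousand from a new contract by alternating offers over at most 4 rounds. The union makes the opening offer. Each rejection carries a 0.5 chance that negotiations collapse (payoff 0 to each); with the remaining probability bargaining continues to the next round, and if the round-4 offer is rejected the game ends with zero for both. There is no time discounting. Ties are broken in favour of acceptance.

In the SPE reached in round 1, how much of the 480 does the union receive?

Round 4 (the firm proposes): the union will accept anything ≥ 0, so the firm offers 0 and keeps 480.
Round 3 (the union proposes): rejecting gives the firm an expected 0.5 × 480 = 240, so the union offers 240, keeping 240.
Round 2 (the firm proposes): rejecting gives the union an expected 0.5 × 240 = 120. The firm offers 120 and keeps 480 − 120 = 360.
Round 1 (the union proposes): rejecting gives the firm an expected 0.5 × 360 = 180, so the union offers 180, keeping 300.

300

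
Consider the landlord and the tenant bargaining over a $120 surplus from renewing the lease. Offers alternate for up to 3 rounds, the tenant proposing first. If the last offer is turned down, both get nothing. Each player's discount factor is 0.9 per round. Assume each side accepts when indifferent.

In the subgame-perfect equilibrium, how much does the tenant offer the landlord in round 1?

10.8

Round 3 (the tenant proposes): the landlord will accept anything ≥ 0, so the tenant offers 0 and keeps 120.
Round 2 (the landlord proposes): the tenant can get 120 next round, worth 0.9 × 120 = 108 now. The landlord offers 108 and keeps 120 − 108 = 12.
Round 1 (the tenant proposes): the landlord can get 12 next round, worth 0.9 × 12 = 10.8 now, so the tenant offers 10.8, keeping 109.2.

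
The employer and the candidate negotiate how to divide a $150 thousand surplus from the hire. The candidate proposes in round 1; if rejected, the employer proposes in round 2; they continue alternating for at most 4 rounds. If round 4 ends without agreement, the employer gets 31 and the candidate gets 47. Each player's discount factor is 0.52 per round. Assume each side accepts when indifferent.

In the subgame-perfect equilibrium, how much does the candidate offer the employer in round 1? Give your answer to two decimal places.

Round 4 (the employer proposes): the candidate gets 47 if talks fail, so the employer offers 47 and keeps 103.
Round 3 (the candidate proposes): the employer can get 103 next round, worth 0.52 × 103 = 53.56 now; the candidate offers that and keeps 96.44.
Round 2 (the employer proposes): the candidate can get 96.44 next round, worth 0.52 × 96.44 = 50.1488 now, so the employer offers 50.1488, keeping 99.8512.
Round 1 (the candidate proposes): the employer can get 99.8512 next round, worth 0.52 × 99.8512 = 51.922624 now, so the candidate offers 51.922624, keeping 98.077376.

51.92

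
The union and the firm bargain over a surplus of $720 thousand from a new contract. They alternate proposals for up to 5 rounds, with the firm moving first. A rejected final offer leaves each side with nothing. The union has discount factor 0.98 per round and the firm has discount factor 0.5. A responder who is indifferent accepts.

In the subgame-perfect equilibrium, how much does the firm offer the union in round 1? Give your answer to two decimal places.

Round 5 (the firm proposes): the union will accept anything ≥ 0, so the firm offers 0 and keeps 720.
Round 4 (the union proposes): the firm can get 720 next round, worth 0.5 × 720 = 360 now, so the union offers 360, keeping 360.
Round 3 (the firm proposes): the union can get 360 next round, worth 0.98 × 360 = 352.8 now. The firm offers 352.8 and keeps 720 − 352.8 = 367.2.
Round 2 (the union proposes): the firm can get 367.2 next round, worth 0.5 × 367.2 = 183.6 now, so the union offers 183.6, keeping 536.4.
Round 1 (the firm proposes): the union can get 536.4 next round, worth 0.98 × 536.4 = 525.672 now; the firm offers that and keeps 194.328.

525.67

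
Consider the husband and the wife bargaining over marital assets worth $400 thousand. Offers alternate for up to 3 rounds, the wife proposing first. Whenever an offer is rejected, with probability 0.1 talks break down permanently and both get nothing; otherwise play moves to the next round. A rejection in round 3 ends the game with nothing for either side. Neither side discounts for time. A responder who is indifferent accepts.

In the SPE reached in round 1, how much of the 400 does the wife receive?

Round 3 (the wife proposes): the husband will accept anything ≥ 0, so the wife offers 0 and keeps 400.
Round 2 (the husband proposes): rejecting gives the wife an expected 0.9 × 400 = 360, so the husband offers 360, keeping 40.
Round 1 (the wife proposes): rejecting gives the husband an expected 0.9 × 40 = 36, so the wife offers 36, keeping 364.

364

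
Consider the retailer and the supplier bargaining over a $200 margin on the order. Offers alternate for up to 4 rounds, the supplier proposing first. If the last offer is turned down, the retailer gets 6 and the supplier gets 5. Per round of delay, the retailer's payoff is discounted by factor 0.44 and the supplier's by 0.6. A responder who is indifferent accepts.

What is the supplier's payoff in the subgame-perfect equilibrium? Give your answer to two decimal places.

142.15

Round 4 (the retailer proposes): the supplier gets 5 if talks fail, so the retailer offers 5 and keeps 195.
Round 3 (the supplier proposes): the retailer can get 195 next round, worth 0.44 × 195 = 85.8 now; the supplier offers that and keeps 114.2.
Round 2 (the retailer proposes): the supplier can get 114.2 next round, worth 0.6 × 114.2 = 68.52 now, so the retailer offers 68.52, keeping 131.48.
Round 1 (the supplier proposes): the retailer can get 131.48 next round, worth 0.44 × 131.48 = 57.8512 now. The supplier offers 57.8512 and keeps 200 − 57.8512 = 142.1488.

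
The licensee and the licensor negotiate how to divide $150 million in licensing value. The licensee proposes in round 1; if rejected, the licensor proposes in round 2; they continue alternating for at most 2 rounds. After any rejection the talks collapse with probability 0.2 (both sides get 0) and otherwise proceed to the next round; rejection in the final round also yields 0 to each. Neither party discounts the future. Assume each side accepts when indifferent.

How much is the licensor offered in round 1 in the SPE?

By backward induction:
Round 2 (the licensor proposes): rejection yields 0 for the licensee; the licensor offers 0 and keeps 150.
Round 1 (the licensee proposes): rejecting gives the licensor an expected 0.8 × 150 = 120, so the licensee offers 120, keeping 30.

120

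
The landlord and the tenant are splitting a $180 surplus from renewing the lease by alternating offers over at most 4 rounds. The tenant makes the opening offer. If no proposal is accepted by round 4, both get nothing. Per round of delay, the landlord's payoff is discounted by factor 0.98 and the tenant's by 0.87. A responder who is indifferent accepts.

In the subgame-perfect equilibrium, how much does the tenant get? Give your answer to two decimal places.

Round 4 (the landlord proposes): rejection yields 0 for the tenant; the landlord offers 0 and keeps 180.
Round 3 (the tenant proposes): the landlord can get 180 next round, worth 0.98 × 180 = 176.4 now; the tenant offers that and keeps 3.6.
Round 2 (the landlord proposes): the tenant can get 3.6 next round, worth 0.87 × 3.6 = 3.132 now. The landlord offers 3.132 and keeps 180 − 3.132 = 176.868.
Round 1 (the tenant proposes): the landlord can get 176.868 next round, worth 0.98 × 176.868 = 173.33064 now; the tenant offers that and keeps 6.66936.

6.67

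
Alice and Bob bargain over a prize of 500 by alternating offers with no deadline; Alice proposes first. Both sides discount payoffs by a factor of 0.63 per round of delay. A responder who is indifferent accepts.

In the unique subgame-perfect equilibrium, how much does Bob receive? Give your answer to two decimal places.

Let x be Alice's share when Alice proposes and y be Bob's share when Bob proposes.
Bob accepts iff offered ≥ 0.63·y, so x = 500 − 0.63y. Symmetrically y = 500 − 0.63x.
Substituting: x = 500 − 0.63(500 − 0.63x), giving x(1 − 0.63·0.63) = 500(1 − 0.63).
So x = 500 × 0.37 / 0.6031 ≈ 306.7485, and Bob receives 500 − x ≈ 193.2515.

193.25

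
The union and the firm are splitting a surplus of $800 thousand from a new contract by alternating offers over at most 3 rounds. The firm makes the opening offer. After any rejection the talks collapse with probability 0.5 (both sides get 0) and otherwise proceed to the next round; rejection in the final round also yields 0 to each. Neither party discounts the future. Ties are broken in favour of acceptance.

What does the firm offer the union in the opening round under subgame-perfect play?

Round 3 (the firm proposes): the union will accept anything ≥ 0, so the firm offers 0 and keeps 800.
Round 2 (the union proposes): rejecting gives the firm an expected 0.5 × 800 = 400; the union offers that and keeps 400.
Round 1 (the firm proposes): rejecting gives the union an expected 0.5 × 400 = 200, so the firm offers 200, keeping 600.

200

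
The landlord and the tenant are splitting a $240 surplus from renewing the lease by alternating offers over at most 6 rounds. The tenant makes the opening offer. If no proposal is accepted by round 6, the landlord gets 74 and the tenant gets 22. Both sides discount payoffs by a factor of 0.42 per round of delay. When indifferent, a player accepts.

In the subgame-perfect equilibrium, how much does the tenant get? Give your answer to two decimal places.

168.37

Round 6 (the landlord proposes): the tenant gets 22 if talks fail, so the landlord offers 22 and keeps 218.
Round 5 (the tenant proposes): the landlord can get 218 next round, worth 0.42 × 218 = 91.56 now. The tenant offers 91.56 and keeps 240 − 91.56 = 148.44.
Round 4 (the landlord proposes): the tenant can get 148.44 next round, worth 0.42 × 148.44 = 62.3448 now, so the landlord offers 62.3448, keeping 177.6552.
Round 3 (the tenant proposes): the landlord can get 177.6552 next round, worth 0.42 × 177.6552 = 74.615184 now; the tenant offers that and keeps 165.384816.
Round 2 (the landlord proposes): the tenant can get 165.384816 next round, worth 0.42 × 165.384816 = 69.46162272 now, so the landlord offers 69.46162272, keeping 170.53837728.
Round 1 (the tenant proposes): the landlord can get 170.53837728 next round, worth 0.42 × 170.53837728 = 71.6261184576 now. The tenant offers 71.6261184576 and keeps 240 − 71.6261184576 = 168.3738815424.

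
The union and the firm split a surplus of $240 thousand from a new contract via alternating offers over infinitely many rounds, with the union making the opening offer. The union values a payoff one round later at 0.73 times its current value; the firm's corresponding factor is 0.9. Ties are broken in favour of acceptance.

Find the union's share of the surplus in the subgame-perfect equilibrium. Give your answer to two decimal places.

69.97

Let x be the union's share when the union proposes and y be the firm's share when the firm proposes.
The firm accepts iff offered ≥ 0.9·y, so x = 240 − 0.9y. Symmetrically y = 240 − 0.73x.
Substituting: x = 240 − 0.9(240 − 0.73x), giving x(1 − 0.73·0.9) = 240(1 − 0.9).
So x = 240 × 0.1 / 0.343 ≈ 69.9708, and the firm receives 240 − x ≈ 170.0292.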